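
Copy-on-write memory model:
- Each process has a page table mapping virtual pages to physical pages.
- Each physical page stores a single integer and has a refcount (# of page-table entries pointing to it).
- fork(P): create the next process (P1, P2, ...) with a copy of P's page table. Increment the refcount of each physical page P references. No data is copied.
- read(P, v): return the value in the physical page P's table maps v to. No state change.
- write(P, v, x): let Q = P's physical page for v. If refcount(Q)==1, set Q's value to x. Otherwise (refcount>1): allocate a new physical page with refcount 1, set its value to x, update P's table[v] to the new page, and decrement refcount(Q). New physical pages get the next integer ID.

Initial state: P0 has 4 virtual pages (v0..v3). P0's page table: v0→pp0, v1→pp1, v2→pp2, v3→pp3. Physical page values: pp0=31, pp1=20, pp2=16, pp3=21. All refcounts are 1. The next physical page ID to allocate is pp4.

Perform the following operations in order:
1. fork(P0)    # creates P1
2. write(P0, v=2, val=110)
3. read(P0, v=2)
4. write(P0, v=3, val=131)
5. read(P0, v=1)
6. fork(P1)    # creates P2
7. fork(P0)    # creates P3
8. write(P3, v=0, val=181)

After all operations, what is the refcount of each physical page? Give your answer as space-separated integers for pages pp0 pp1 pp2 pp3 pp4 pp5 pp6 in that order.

Answer: 3 4 2 2 2 2 1

Derivation:
Op 1: fork(P0) -> P1. 4 ppages; refcounts: pp0:2 pp1:2 pp2:2 pp3:2
Op 2: write(P0, v2, 110). refcount(pp2)=2>1 -> COPY to pp4. 5 ppages; refcounts: pp0:2 pp1:2 pp2:1 pp3:2 pp4:1
Op 3: read(P0, v2) -> 110. No state change.
Op 4: write(P0, v3, 131). refcount(pp3)=2>1 -> COPY to pp5. 6 ppages; refcounts: pp0:2 pp1:2 pp2:1 pp3:1 pp4:1 pp5:1
Op 5: read(P0, v1) -> 20. No state change.
Op 6: fork(P1) -> P2. 6 ppages; refcounts: pp0:3 pp1:3 pp2:2 pp3:2 pp4:1 pp5:1
Op 7: fork(P0) -> P3. 6 ppages; refcounts: pp0:4 pp1:4 pp2:2 pp3:2 pp4:2 pp5:2
Op 8: write(P3, v0, 181). refcount(pp0)=4>1 -> COPY to pp6. 7 ppages; refcounts: pp0:3 pp1:4 pp2:2 pp3:2 pp4:2 pp5:2 pp6:1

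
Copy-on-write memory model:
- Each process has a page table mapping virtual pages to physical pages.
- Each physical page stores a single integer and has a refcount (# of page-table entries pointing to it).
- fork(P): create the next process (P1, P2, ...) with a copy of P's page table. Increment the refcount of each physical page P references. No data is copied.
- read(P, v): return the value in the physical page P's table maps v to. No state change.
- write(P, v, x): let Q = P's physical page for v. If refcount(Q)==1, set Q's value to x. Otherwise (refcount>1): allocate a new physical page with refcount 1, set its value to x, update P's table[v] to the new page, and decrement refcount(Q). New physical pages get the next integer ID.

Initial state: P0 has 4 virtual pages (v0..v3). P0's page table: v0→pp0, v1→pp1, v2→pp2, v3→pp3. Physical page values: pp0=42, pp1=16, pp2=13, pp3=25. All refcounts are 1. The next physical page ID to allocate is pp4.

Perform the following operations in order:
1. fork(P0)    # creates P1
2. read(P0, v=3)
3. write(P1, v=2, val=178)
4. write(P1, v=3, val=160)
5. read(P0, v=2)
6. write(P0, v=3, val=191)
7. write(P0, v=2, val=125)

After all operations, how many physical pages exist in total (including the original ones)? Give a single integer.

Op 1: fork(P0) -> P1. 4 ppages; refcounts: pp0:2 pp1:2 pp2:2 pp3:2
Op 2: read(P0, v3) -> 25. No state change.
Op 3: write(P1, v2, 178). refcount(pp2)=2>1 -> COPY to pp4. 5 ppages; refcounts: pp0:2 pp1:2 pp2:1 pp3:2 pp4:1
Op 4: write(P1, v3, 160). refcount(pp3)=2>1 -> COPY to pp5. 6 ppages; refcounts: pp0:2 pp1:2 pp2:1 pp3:1 pp4:1 pp5:1
Op 5: read(P0, v2) -> 13. No state change.
Op 6: write(P0, v3, 191). refcount(pp3)=1 -> write in place. 6 ppages; refcounts: pp0:2 pp1:2 pp2:1 pp3:1 pp4:1 pp5:1
Op 7: write(P0, v2, 125). refcount(pp2)=1 -> write in place. 6 ppages; refcounts: pp0:2 pp1:2 pp2:1 pp3:1 pp4:1 pp5:1

Answer: 6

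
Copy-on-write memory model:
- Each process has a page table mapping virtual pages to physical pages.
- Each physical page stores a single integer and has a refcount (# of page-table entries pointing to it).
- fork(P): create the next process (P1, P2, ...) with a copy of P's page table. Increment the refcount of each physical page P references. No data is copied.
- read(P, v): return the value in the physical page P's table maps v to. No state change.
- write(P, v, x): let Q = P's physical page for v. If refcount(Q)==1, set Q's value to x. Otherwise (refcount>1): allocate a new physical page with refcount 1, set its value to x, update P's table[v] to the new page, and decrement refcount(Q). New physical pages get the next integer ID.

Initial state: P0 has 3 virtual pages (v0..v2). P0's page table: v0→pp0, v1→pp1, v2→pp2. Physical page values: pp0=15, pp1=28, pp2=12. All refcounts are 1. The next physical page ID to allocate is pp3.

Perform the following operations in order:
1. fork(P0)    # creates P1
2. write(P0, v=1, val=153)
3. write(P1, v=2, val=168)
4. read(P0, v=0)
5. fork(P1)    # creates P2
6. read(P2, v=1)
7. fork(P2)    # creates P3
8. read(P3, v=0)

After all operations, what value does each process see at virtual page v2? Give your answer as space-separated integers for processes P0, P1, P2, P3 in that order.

Op 1: fork(P0) -> P1. 3 ppages; refcounts: pp0:2 pp1:2 pp2:2
Op 2: write(P0, v1, 153). refcount(pp1)=2>1 -> COPY to pp3. 4 ppages; refcounts: pp0:2 pp1:1 pp2:2 pp3:1
Op 3: write(P1, v2, 168). refcount(pp2)=2>1 -> COPY to pp4. 5 ppages; refcounts: pp0:2 pp1:1 pp2:1 pp3:1 pp4:1
Op 4: read(P0, v0) -> 15. No state change.
Op 5: fork(P1) -> P2. 5 ppages; refcounts: pp0:3 pp1:2 pp2:1 pp3:1 pp4:2
Op 6: read(P2, v1) -> 28. No state change.
Op 7: fork(P2) -> P3. 5 ppages; refcounts: pp0:4 pp1:3 pp2:1 pp3:1 pp4:3
Op 8: read(P3, v0) -> 15. No state change.
P0: v2 -> pp2 = 12
P1: v2 -> pp4 = 168
P2: v2 -> pp4 = 168
P3: v2 -> pp4 = 168

Answer: 12 168 168 168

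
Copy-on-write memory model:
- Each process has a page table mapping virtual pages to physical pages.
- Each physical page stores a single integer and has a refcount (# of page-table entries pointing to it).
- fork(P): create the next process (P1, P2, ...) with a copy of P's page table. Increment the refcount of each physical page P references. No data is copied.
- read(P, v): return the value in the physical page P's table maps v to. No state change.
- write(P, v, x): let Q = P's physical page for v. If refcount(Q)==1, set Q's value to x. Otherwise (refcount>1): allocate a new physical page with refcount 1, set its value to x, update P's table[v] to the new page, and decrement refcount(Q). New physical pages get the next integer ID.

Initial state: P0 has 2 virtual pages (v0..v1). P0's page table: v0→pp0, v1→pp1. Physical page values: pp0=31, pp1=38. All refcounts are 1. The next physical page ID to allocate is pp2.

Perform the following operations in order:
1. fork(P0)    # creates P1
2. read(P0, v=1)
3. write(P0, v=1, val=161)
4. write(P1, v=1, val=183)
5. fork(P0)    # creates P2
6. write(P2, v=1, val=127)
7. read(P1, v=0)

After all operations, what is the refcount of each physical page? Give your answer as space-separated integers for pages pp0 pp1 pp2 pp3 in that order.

Answer: 3 1 1 1

Derivation:
Op 1: fork(P0) -> P1. 2 ppages; refcounts: pp0:2 pp1:2
Op 2: read(P0, v1) -> 38. No state change.
Op 3: write(P0, v1, 161). refcount(pp1)=2>1 -> COPY to pp2. 3 ppages; refcounts: pp0:2 pp1:1 pp2:1
Op 4: write(P1, v1, 183). refcount(pp1)=1 -> write in place. 3 ppages; refcounts: pp0:2 pp1:1 pp2:1
Op 5: fork(P0) -> P2. 3 ppages; refcounts: pp0:3 pp1:1 pp2:2
Op 6: write(P2, v1, 127). refcount(pp2)=2>1 -> COPY to pp3. 4 ppages; refcounts: pp0:3 pp1:1 pp2:1 pp3:1
Op 7: read(P1, v0) -> 31. No state change.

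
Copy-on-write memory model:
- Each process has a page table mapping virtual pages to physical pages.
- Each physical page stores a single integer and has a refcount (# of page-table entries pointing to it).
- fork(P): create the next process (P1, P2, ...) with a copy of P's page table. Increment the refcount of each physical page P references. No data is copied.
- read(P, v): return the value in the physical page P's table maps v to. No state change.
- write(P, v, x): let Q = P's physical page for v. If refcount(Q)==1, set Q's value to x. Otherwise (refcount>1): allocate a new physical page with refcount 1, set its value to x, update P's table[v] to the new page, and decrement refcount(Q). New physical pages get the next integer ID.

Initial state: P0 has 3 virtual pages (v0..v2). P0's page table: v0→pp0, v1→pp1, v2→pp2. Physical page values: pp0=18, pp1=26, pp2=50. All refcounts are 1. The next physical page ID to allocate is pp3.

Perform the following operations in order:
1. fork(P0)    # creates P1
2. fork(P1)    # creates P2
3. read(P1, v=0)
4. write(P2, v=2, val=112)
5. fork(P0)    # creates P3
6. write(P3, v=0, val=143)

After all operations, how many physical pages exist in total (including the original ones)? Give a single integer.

Op 1: fork(P0) -> P1. 3 ppages; refcounts: pp0:2 pp1:2 pp2:2
Op 2: fork(P1) -> P2. 3 ppages; refcounts: pp0:3 pp1:3 pp2:3
Op 3: read(P1, v0) -> 18. No state change.
Op 4: write(P2, v2, 112). refcount(pp2)=3>1 -> COPY to pp3. 4 ppages; refcounts: pp0:3 pp1:3 pp2:2 pp3:1
Op 5: fork(P0) -> P3. 4 ppages; refcounts: pp0:4 pp1:4 pp2:3 pp3:1
Op 6: write(P3, v0, 143). refcount(pp0)=4>1 -> COPY to pp4. 5 ppages; refcounts: pp0:3 pp1:4 pp2:3 pp3:1 pp4:1

Answer: 5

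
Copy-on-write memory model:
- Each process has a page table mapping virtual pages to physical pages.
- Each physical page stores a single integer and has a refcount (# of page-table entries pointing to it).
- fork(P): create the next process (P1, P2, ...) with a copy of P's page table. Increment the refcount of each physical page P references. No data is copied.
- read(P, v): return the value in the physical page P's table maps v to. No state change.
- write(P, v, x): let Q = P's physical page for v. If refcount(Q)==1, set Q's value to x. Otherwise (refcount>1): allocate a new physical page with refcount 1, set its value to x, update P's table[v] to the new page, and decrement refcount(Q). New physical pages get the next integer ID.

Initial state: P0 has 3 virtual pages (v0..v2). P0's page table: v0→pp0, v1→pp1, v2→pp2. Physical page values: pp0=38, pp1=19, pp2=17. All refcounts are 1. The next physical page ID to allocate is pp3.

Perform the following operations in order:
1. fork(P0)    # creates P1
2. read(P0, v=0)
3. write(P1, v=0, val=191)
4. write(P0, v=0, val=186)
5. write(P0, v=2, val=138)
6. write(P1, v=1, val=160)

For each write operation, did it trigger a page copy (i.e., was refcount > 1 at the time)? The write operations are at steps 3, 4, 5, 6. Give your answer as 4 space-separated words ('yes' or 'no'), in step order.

Op 1: fork(P0) -> P1. 3 ppages; refcounts: pp0:2 pp1:2 pp2:2
Op 2: read(P0, v0) -> 38. No state change.
Op 3: write(P1, v0, 191). refcount(pp0)=2>1 -> COPY to pp3. 4 ppages; refcounts: pp0:1 pp1:2 pp2:2 pp3:1
Op 4: write(P0, v0, 186). refcount(pp0)=1 -> write in place. 4 ppages; refcounts: pp0:1 pp1:2 pp2:2 pp3:1
Op 5: write(P0, v2, 138). refcount(pp2)=2>1 -> COPY to pp4. 5 ppages; refcounts: pp0:1 pp1:2 pp2:1 pp3:1 pp4:1
Op 6: write(P1, v1, 160). refcount(pp1)=2>1 -> COPY to pp5. 6 ppages; refcounts: pp0:1 pp1:1 pp2:1 pp3:1 pp4:1 pp5:1

yes no yes yes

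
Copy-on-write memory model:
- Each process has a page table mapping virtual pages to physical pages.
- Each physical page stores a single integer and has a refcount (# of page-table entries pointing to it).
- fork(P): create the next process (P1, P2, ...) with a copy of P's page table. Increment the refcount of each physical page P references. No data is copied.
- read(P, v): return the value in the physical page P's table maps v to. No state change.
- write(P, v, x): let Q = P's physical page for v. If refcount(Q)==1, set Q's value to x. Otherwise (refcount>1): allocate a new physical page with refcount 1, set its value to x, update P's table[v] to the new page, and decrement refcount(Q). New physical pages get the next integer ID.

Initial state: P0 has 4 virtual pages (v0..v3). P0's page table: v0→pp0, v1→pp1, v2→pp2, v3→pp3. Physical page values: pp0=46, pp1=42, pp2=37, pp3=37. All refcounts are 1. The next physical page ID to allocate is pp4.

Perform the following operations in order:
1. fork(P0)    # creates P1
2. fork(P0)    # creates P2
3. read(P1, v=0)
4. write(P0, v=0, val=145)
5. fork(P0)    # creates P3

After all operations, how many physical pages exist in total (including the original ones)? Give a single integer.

Op 1: fork(P0) -> P1. 4 ppages; refcounts: pp0:2 pp1:2 pp2:2 pp3:2
Op 2: fork(P0) -> P2. 4 ppages; refcounts: pp0:3 pp1:3 pp2:3 pp3:3
Op 3: read(P1, v0) -> 46. No state change.
Op 4: write(P0, v0, 145). refcount(pp0)=3>1 -> COPY to pp4. 5 ppages; refcounts: pp0:2 pp1:3 pp2:3 pp3:3 pp4:1
Op 5: fork(P0) -> P3. 5 ppages; refcounts: pp0:2 pp1:4 pp2:4 pp3:4 pp4:2

Answer: 5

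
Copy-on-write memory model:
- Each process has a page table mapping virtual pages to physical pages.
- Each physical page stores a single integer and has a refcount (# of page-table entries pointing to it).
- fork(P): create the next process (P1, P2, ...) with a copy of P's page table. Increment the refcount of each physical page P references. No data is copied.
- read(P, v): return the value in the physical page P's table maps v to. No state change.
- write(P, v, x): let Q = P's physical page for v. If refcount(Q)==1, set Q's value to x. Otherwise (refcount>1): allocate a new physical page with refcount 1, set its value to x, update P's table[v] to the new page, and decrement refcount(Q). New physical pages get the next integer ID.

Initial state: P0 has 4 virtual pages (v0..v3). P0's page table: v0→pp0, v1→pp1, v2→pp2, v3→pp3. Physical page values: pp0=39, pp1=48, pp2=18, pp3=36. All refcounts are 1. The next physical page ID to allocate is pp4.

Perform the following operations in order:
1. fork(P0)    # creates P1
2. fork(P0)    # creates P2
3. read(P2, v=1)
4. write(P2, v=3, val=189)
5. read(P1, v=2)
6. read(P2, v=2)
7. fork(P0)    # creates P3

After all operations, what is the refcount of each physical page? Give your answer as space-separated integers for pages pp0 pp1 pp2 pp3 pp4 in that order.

Answer: 4 4 4 3 1

Derivation:
Op 1: fork(P0) -> P1. 4 ppages; refcounts: pp0:2 pp1:2 pp2:2 pp3:2
Op 2: fork(P0) -> P2. 4 ppages; refcounts: pp0:3 pp1:3 pp2:3 pp3:3
Op 3: read(P2, v1) -> 48. No state change.
Op 4: write(P2, v3, 189). refcount(pp3)=3>1 -> COPY to pp4. 5 ppages; refcounts: pp0:3 pp1:3 pp2:3 pp3:2 pp4:1
Op 5: read(P1, v2) -> 18. No state change.
Op 6: read(P2, v2) -> 18. No state change.
Op 7: fork(P0) -> P3. 5 ppages; refcounts: pp0:4 pp1:4 pp2:4 pp3:3 pp4:1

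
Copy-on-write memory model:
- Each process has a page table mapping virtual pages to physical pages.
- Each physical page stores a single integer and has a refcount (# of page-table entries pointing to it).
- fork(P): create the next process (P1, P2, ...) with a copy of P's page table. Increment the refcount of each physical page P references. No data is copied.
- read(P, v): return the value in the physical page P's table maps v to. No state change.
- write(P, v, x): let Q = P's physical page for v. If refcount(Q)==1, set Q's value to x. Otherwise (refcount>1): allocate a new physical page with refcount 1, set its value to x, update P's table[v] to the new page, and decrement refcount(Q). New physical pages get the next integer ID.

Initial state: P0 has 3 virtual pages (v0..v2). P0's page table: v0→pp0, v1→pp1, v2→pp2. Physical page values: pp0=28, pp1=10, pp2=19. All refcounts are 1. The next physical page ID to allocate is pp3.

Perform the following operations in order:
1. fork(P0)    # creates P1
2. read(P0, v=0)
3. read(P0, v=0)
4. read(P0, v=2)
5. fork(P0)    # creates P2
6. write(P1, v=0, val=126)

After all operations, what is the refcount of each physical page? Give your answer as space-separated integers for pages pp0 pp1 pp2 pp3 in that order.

Op 1: fork(P0) -> P1. 3 ppages; refcounts: pp0:2 pp1:2 pp2:2
Op 2: read(P0, v0) -> 28. No state change.
Op 3: read(P0, v0) -> 28. No state change.
Op 4: read(P0, v2) -> 19. No state change.
Op 5: fork(P0) -> P2. 3 ppages; refcounts: pp0:3 pp1:3 pp2:3
Op 6: write(P1, v0, 126). refcount(pp0)=3>1 -> COPY to pp3. 4 ppages; refcounts: pp0:2 pp1:3 pp2:3 pp3:1

Answer: 2 3 3 1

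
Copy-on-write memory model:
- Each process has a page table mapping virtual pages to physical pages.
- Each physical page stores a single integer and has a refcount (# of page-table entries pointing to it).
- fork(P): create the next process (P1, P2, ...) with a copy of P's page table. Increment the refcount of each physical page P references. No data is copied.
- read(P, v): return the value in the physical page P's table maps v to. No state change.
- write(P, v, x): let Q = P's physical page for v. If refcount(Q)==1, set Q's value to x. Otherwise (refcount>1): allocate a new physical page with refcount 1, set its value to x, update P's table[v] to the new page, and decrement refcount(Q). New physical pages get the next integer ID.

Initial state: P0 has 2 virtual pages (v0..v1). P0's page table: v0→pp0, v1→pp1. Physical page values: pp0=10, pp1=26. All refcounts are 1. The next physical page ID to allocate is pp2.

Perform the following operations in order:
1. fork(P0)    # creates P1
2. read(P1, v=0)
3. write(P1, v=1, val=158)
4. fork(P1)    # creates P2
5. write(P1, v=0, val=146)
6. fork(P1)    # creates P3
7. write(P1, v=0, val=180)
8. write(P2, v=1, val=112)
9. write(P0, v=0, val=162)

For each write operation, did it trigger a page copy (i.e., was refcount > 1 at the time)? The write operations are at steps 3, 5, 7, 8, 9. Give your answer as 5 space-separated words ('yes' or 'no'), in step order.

Op 1: fork(P0) -> P1. 2 ppages; refcounts: pp0:2 pp1:2
Op 2: read(P1, v0) -> 10. No state change.
Op 3: write(P1, v1, 158). refcount(pp1)=2>1 -> COPY to pp2. 3 ppages; refcounts: pp0:2 pp1:1 pp2:1
Op 4: fork(P1) -> P2. 3 ppages; refcounts: pp0:3 pp1:1 pp2:2
Op 5: write(P1, v0, 146). refcount(pp0)=3>1 -> COPY to pp3. 4 ppages; refcounts: pp0:2 pp1:1 pp2:2 pp3:1
Op 6: fork(P1) -> P3. 4 ppages; refcounts: pp0:2 pp1:1 pp2:3 pp3:2
Op 7: write(P1, v0, 180). refcount(pp3)=2>1 -> COPY to pp4. 5 ppages; refcounts: pp0:2 pp1:1 pp2:3 pp3:1 pp4:1
Op 8: write(P2, v1, 112). refcount(pp2)=3>1 -> COPY to pp5. 6 ppages; refcounts: pp0:2 pp1:1 pp2:2 pp3:1 pp4:1 pp5:1
Op 9: write(P0, v0, 162). refcount(pp0)=2>1 -> COPY to pp6. 7 ppages; refcounts: pp0:1 pp1:1 pp2:2 pp3:1 pp4:1 pp5:1 pp6:1

yes yes yes yes yes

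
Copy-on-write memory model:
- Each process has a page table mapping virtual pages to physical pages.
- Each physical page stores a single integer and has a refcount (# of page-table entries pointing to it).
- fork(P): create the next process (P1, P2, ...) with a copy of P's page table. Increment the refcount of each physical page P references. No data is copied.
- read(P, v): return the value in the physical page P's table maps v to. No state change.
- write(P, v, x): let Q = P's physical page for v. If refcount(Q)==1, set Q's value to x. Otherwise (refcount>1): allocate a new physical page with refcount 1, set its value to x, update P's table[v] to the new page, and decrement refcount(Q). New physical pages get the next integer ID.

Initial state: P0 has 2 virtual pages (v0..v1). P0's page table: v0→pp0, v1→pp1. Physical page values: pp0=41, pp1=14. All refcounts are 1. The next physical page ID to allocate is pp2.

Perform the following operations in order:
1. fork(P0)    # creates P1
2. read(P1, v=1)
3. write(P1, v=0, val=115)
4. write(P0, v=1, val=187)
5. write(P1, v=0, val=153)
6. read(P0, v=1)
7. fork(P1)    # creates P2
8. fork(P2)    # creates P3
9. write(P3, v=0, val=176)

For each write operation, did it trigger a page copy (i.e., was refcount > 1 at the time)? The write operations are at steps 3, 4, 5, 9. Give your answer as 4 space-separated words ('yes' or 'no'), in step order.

Op 1: fork(P0) -> P1. 2 ppages; refcounts: pp0:2 pp1:2
Op 2: read(P1, v1) -> 14. No state change.
Op 3: write(P1, v0, 115). refcount(pp0)=2>1 -> COPY to pp2. 3 ppages; refcounts: pp0:1 pp1:2 pp2:1
Op 4: write(P0, v1, 187). refcount(pp1)=2>1 -> COPY to pp3. 4 ppages; refcounts: pp0:1 pp1:1 pp2:1 pp3:1
Op 5: write(P1, v0, 153). refcount(pp2)=1 -> write in place. 4 ppages; refcounts: pp0:1 pp1:1 pp2:1 pp3:1
Op 6: read(P0, v1) -> 187. No state change.
Op 7: fork(P1) -> P2. 4 ppages; refcounts: pp0:1 pp1:2 pp2:2 pp3:1
Op 8: fork(P2) -> P3. 4 ppages; refcounts: pp0:1 pp1:3 pp2:3 pp3:1
Op 9: write(P3, v0, 176). refcount(pp2)=3>1 -> COPY to pp4. 5 ppages; refcounts: pp0:1 pp1:3 pp2:2 pp3:1 pp4:1

yes yes no yes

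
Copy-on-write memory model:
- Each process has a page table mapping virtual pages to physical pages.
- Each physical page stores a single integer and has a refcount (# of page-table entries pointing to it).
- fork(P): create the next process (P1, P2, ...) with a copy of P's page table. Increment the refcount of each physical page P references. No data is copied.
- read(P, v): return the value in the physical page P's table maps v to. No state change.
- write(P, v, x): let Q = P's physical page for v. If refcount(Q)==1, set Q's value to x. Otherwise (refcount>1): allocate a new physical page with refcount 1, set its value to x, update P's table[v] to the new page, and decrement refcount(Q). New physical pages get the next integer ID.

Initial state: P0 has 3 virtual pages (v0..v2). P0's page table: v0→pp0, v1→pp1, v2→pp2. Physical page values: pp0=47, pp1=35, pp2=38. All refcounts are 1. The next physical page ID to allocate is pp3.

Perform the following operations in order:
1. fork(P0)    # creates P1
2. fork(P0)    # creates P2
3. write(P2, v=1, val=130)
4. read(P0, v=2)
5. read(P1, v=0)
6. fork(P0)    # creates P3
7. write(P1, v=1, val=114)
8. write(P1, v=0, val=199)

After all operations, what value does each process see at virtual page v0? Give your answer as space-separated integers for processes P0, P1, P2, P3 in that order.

Op 1: fork(P0) -> P1. 3 ppages; refcounts: pp0:2 pp1:2 pp2:2
Op 2: fork(P0) -> P2. 3 ppages; refcounts: pp0:3 pp1:3 pp2:3
Op 3: write(P2, v1, 130). refcount(pp1)=3>1 -> COPY to pp3. 4 ppages; refcounts: pp0:3 pp1:2 pp2:3 pp3:1
Op 4: read(P0, v2) -> 38. No state change.
Op 5: read(P1, v0) -> 47. No state change.
Op 6: fork(P0) -> P3. 4 ppages; refcounts: pp0:4 pp1:3 pp2:4 pp3:1
Op 7: write(P1, v1, 114). refcount(pp1)=3>1 -> COPY to pp4. 5 ppages; refcounts: pp0:4 pp1:2 pp2:4 pp3:1 pp4:1
Op 8: write(P1, v0, 199). refcount(pp0)=4>1 -> COPY to pp5. 6 ppages; refcounts: pp0:3 pp1:2 pp2:4 pp3:1 pp4:1 pp5:1
P0: v0 -> pp0 = 47
P1: v0 -> pp5 = 199
P2: v0 -> pp0 = 47
P3: v0 -> pp0 = 47

Answer: 47 199 47 47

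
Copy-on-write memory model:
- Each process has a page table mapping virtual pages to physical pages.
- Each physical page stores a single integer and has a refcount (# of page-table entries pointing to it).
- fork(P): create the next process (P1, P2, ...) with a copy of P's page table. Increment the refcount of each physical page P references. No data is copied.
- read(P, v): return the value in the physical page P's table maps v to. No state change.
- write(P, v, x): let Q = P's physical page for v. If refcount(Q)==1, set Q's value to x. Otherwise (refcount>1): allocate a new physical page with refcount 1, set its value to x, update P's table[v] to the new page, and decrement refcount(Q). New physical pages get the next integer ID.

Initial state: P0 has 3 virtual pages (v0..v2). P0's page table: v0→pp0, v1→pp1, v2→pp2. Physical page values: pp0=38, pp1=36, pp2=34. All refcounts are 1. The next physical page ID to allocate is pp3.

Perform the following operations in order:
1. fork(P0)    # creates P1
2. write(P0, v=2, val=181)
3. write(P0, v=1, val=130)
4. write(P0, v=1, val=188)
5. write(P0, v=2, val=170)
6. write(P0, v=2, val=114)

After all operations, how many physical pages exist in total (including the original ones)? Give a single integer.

Op 1: fork(P0) -> P1. 3 ppages; refcounts: pp0:2 pp1:2 pp2:2
Op 2: write(P0, v2, 181). refcount(pp2)=2>1 -> COPY to pp3. 4 ppages; refcounts: pp0:2 pp1:2 pp2:1 pp3:1
Op 3: write(P0, v1, 130). refcount(pp1)=2>1 -> COPY to pp4. 5 ppages; refcounts: pp0:2 pp1:1 pp2:1 pp3:1 pp4:1
Op 4: write(P0, v1, 188). refcount(pp4)=1 -> write in place. 5 ppages; refcounts: pp0:2 pp1:1 pp2:1 pp3:1 pp4:1
Op 5: write(P0, v2, 170). refcount(pp3)=1 -> write in place. 5 ppages; refcounts: pp0:2 pp1:1 pp2:1 pp3:1 pp4:1
Op 6: write(P0, v2, 114). refcount(pp3)=1 -> write in place. 5 ppages; refcounts: pp0:2 pp1:1 pp2:1 pp3:1 pp4:1

Answer: 5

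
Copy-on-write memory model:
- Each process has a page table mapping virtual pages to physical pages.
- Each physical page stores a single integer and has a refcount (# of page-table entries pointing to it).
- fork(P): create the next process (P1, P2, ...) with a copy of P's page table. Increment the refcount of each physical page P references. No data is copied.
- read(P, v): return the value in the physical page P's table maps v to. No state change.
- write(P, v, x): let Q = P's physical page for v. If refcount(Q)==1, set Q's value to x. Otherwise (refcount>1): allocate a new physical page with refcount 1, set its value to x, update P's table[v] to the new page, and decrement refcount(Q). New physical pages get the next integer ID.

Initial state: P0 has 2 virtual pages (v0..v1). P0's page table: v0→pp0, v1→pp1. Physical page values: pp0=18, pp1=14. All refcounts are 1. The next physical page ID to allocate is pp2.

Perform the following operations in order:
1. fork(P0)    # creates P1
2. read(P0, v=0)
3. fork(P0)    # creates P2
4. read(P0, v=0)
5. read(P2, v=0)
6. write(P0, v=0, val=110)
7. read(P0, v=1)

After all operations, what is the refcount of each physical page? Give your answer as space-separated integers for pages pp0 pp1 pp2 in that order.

Answer: 2 3 1

Derivation:
Op 1: fork(P0) -> P1. 2 ppages; refcounts: pp0:2 pp1:2
Op 2: read(P0, v0) -> 18. No state change.
Op 3: fork(P0) -> P2. 2 ppages; refcounts: pp0:3 pp1:3
Op 4: read(P0, v0) -> 18. No state change.
Op 5: read(P2, v0) -> 18. No state change.
Op 6: write(P0, v0, 110). refcount(pp0)=3>1 -> COPY to pp2. 3 ppages; refcounts: pp0:2 pp1:3 pp2:1
Op 7: read(P0, v1) -> 14. No state change.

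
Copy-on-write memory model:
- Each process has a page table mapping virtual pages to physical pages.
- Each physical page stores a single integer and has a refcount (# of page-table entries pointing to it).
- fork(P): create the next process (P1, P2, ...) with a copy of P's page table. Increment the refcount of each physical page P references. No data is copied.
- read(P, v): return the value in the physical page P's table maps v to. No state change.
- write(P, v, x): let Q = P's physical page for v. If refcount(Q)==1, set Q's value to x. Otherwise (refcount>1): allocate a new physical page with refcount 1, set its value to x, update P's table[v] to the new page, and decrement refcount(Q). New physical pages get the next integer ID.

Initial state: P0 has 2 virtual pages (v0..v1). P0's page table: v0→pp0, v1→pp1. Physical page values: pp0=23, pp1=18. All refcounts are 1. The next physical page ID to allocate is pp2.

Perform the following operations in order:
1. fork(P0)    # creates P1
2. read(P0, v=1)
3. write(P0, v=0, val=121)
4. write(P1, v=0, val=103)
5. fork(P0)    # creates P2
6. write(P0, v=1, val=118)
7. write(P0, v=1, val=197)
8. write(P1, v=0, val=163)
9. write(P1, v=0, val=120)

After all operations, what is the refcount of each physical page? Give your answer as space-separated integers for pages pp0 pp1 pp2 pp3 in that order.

Answer: 1 2 2 1

Derivation:
Op 1: fork(P0) -> P1. 2 ppages; refcounts: pp0:2 pp1:2
Op 2: read(P0, v1) -> 18. No state change.
Op 3: write(P0, v0, 121). refcount(pp0)=2>1 -> COPY to pp2. 3 ppages; refcounts: pp0:1 pp1:2 pp2:1
Op 4: write(P1, v0, 103). refcount(pp0)=1 -> write in place. 3 ppages; refcounts: pp0:1 pp1:2 pp2:1
Op 5: fork(P0) -> P2. 3 ppages; refcounts: pp0:1 pp1:3 pp2:2
Op 6: write(P0, v1, 118). refcount(pp1)=3>1 -> COPY to pp3. 4 ppages; refcounts: pp0:1 pp1:2 pp2:2 pp3:1
Op 7: write(P0, v1, 197). refcount(pp3)=1 -> write in place. 4 ppages; refcounts: pp0:1 pp1:2 pp2:2 pp3:1
Op 8: write(P1, v0, 163). refcount(pp0)=1 -> write in place. 4 ppages; refcounts: pp0:1 pp1:2 pp2:2 pp3:1
Op 9: write(P1, v0, 120). refcount(pp0)=1 -> write in place. 4 ppages; refcounts: pp0:1 pp1:2 pp2:2 pp3:1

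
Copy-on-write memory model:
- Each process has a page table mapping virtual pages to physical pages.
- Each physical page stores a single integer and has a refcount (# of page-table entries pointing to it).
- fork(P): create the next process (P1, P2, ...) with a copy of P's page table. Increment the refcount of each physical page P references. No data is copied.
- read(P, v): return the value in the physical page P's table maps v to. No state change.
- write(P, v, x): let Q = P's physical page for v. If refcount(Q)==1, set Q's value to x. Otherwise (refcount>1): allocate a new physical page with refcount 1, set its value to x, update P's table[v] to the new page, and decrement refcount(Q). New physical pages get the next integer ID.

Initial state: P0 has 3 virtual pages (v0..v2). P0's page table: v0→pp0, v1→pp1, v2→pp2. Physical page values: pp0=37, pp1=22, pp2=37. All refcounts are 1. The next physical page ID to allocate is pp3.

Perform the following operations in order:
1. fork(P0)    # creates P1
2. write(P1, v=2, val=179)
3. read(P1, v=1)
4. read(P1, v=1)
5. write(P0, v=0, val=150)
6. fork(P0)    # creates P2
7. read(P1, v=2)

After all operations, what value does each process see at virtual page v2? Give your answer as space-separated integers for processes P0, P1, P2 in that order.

Op 1: fork(P0) -> P1. 3 ppages; refcounts: pp0:2 pp1:2 pp2:2
Op 2: write(P1, v2, 179). refcount(pp2)=2>1 -> COPY to pp3. 4 ppages; refcounts: pp0:2 pp1:2 pp2:1 pp3:1
Op 3: read(P1, v1) -> 22. No state change.
Op 4: read(P1, v1) -> 22. No state change.
Op 5: write(P0, v0, 150). refcount(pp0)=2>1 -> COPY to pp4. 5 ppages; refcounts: pp0:1 pp1:2 pp2:1 pp3:1 pp4:1
Op 6: fork(P0) -> P2. 5 ppages; refcounts: pp0:1 pp1:3 pp2:2 pp3:1 pp4:2
Op 7: read(P1, v2) -> 179. No state change.
P0: v2 -> pp2 = 37
P1: v2 -> pp3 = 179
P2: v2 -> pp2 = 37

Answer: 37 179 37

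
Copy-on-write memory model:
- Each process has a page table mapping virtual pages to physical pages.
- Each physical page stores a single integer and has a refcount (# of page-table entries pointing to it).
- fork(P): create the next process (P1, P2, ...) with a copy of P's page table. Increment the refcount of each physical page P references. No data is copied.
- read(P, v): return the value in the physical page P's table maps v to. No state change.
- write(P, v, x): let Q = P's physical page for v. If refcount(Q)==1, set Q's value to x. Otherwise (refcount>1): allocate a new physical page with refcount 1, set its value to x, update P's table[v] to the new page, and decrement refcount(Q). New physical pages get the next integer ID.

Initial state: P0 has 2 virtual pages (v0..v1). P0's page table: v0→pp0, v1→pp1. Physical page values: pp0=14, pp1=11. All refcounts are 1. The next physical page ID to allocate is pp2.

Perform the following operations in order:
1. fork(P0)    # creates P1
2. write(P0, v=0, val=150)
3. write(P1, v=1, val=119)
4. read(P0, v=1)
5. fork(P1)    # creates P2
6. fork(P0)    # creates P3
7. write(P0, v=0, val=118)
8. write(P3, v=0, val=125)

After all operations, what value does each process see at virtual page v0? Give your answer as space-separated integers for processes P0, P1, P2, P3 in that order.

Op 1: fork(P0) -> P1. 2 ppages; refcounts: pp0:2 pp1:2
Op 2: write(P0, v0, 150). refcount(pp0)=2>1 -> COPY to pp2. 3 ppages; refcounts: pp0:1 pp1:2 pp2:1
Op 3: write(P1, v1, 119). refcount(pp1)=2>1 -> COPY to pp3. 4 ppages; refcounts: pp0:1 pp1:1 pp2:1 pp3:1
Op 4: read(P0, v1) -> 11. No state change.
Op 5: fork(P1) -> P2. 4 ppages; refcounts: pp0:2 pp1:1 pp2:1 pp3:2
Op 6: fork(P0) -> P3. 4 ppages; refcounts: pp0:2 pp1:2 pp2:2 pp3:2
Op 7: write(P0, v0, 118). refcount(pp2)=2>1 -> COPY to pp4. 5 ppages; refcounts: pp0:2 pp1:2 pp2:1 pp3:2 pp4:1
Op 8: write(P3, v0, 125). refcount(pp2)=1 -> write in place. 5 ppages; refcounts: pp0:2 pp1:2 pp2:1 pp3:2 pp4:1
P0: v0 -> pp4 = 118
P1: v0 -> pp0 = 14
P2: v0 -> pp0 = 14
P3: v0 -> pp2 = 125

Answer: 118 14 14 125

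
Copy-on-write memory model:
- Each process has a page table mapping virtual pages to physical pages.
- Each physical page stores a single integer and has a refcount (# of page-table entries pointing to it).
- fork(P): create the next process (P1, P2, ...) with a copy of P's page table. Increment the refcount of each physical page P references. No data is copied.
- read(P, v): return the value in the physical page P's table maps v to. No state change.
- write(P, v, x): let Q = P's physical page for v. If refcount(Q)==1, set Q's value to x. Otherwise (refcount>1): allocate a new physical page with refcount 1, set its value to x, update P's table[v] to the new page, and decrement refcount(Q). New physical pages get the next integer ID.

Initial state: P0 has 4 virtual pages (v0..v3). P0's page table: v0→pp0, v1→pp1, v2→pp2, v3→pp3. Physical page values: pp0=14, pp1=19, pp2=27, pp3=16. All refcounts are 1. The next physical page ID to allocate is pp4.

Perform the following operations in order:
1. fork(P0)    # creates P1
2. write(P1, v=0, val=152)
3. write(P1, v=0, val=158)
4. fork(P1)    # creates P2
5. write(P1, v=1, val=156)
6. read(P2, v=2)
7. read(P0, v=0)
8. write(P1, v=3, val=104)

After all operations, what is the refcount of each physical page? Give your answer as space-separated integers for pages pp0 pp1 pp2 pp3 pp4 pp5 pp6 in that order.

Answer: 1 2 3 2 2 1 1

Derivation:
Op 1: fork(P0) -> P1. 4 ppages; refcounts: pp0:2 pp1:2 pp2:2 pp3:2
Op 2: write(P1, v0, 152). refcount(pp0)=2>1 -> COPY to pp4. 5 ppages; refcounts: pp0:1 pp1:2 pp2:2 pp3:2 pp4:1
Op 3: write(P1, v0, 158). refcount(pp4)=1 -> write in place. 5 ppages; refcounts: pp0:1 pp1:2 pp2:2 pp3:2 pp4:1
Op 4: fork(P1) -> P2. 5 ppages; refcounts: pp0:1 pp1:3 pp2:3 pp3:3 pp4:2
Op 5: write(P1, v1, 156). refcount(pp1)=3>1 -> COPY to pp5. 6 ppages; refcounts: pp0:1 pp1:2 pp2:3 pp3:3 pp4:2 pp5:1
Op 6: read(P2, v2) -> 27. No state change.
Op 7: read(P0, v0) -> 14. No state change.
Op 8: write(P1, v3, 104). refcount(pp3)=3>1 -> COPY to pp6. 7 ppages; refcounts: pp0:1 pp1:2 pp2:3 pp3:2 pp4:2 pp5:1 pp6:1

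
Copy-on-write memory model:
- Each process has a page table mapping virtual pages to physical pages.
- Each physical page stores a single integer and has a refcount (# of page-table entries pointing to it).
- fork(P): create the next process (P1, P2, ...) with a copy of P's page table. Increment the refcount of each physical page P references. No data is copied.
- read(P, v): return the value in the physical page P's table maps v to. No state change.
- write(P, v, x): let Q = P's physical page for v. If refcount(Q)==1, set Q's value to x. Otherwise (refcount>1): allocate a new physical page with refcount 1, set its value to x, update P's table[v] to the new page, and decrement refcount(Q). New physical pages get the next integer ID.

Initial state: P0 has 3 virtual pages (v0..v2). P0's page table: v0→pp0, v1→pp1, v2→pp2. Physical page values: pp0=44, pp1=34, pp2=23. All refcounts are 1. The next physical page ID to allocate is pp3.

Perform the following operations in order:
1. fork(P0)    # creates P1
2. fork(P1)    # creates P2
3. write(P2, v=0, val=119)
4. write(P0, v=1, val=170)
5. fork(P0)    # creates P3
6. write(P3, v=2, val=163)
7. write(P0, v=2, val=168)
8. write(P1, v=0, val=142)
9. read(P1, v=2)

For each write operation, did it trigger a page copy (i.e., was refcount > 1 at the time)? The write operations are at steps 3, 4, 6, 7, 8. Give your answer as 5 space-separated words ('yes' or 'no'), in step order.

Op 1: fork(P0) -> P1. 3 ppages; refcounts: pp0:2 pp1:2 pp2:2
Op 2: fork(P1) -> P2. 3 ppages; refcounts: pp0:3 pp1:3 pp2:3
Op 3: write(P2, v0, 119). refcount(pp0)=3>1 -> COPY to pp3. 4 ppages; refcounts: pp0:2 pp1:3 pp2:3 pp3:1
Op 4: write(P0, v1, 170). refcount(pp1)=3>1 -> COPY to pp4. 5 ppages; refcounts: pp0:2 pp1:2 pp2:3 pp3:1 pp4:1
Op 5: fork(P0) -> P3. 5 ppages; refcounts: pp0:3 pp1:2 pp2:4 pp3:1 pp4:2
Op 6: write(P3, v2, 163). refcount(pp2)=4>1 -> COPY to pp5. 6 ppages; refcounts: pp0:3 pp1:2 pp2:3 pp3:1 pp4:2 pp5:1
Op 7: write(P0, v2, 168). refcount(pp2)=3>1 -> COPY to pp6. 7 ppages; refcounts: pp0:3 pp1:2 pp2:2 pp3:1 pp4:2 pp5:1 pp6:1
Op 8: write(P1, v0, 142). refcount(pp0)=3>1 -> COPY to pp7. 8 ppages; refcounts: pp0:2 pp1:2 pp2:2 pp3:1 pp4:2 pp5:1 pp6:1 pp7:1
Op 9: read(P1, v2) -> 23. No state change.

yes yes yes yes yes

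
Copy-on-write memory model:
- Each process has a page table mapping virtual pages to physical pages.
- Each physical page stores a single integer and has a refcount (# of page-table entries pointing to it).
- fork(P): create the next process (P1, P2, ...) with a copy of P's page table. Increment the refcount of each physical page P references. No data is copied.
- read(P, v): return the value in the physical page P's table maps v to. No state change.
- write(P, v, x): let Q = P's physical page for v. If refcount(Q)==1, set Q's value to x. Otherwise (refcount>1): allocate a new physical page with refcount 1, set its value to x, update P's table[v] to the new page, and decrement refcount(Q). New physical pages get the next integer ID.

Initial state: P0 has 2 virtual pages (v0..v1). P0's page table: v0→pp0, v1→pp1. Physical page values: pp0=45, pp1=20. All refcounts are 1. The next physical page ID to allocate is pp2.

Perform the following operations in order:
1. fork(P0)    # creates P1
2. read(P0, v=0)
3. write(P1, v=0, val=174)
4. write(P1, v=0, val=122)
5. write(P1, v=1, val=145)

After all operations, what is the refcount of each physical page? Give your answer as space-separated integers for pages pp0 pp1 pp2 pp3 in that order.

Answer: 1 1 1 1

Derivation:
Op 1: fork(P0) -> P1. 2 ppages; refcounts: pp0:2 pp1:2
Op 2: read(P0, v0) -> 45. No state change.
Op 3: write(P1, v0, 174). refcount(pp0)=2>1 -> COPY to pp2. 3 ppages; refcounts: pp0:1 pp1:2 pp2:1
Op 4: write(P1, v0, 122). refcount(pp2)=1 -> write in place. 3 ppages; refcounts: pp0:1 pp1:2 pp2:1
Op 5: write(P1, v1, 145). refcount(pp1)=2>1 -> COPY to pp3. 4 ppages; refcounts: pp0:1 pp1:1 pp2:1 pp3:1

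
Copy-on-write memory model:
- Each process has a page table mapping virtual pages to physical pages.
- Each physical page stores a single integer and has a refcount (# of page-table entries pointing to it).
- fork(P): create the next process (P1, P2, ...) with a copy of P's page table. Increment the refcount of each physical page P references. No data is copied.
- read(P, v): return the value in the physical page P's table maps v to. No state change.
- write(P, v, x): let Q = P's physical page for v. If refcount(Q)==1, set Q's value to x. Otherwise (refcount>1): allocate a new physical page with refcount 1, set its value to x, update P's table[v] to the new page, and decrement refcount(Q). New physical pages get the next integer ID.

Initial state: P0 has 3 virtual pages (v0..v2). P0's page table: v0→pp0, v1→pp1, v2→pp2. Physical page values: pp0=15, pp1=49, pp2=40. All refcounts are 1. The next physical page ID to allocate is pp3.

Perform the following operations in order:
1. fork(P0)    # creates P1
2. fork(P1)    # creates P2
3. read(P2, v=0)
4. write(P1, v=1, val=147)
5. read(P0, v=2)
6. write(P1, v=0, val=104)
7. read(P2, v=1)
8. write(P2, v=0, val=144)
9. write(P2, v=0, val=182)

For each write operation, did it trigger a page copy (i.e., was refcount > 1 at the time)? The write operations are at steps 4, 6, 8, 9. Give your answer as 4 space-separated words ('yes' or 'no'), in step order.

Op 1: fork(P0) -> P1. 3 ppages; refcounts: pp0:2 pp1:2 pp2:2
Op 2: fork(P1) -> P2. 3 ppages; refcounts: pp0:3 pp1:3 pp2:3
Op 3: read(P2, v0) -> 15. No state change.
Op 4: write(P1, v1, 147). refcount(pp1)=3>1 -> COPY to pp3. 4 ppages; refcounts: pp0:3 pp1:2 pp2:3 pp3:1
Op 5: read(P0, v2) -> 40. No state change.
Op 6: write(P1, v0, 104). refcount(pp0)=3>1 -> COPY to pp4. 5 ppages; refcounts: pp0:2 pp1:2 pp2:3 pp3:1 pp4:1
Op 7: read(P2, v1) -> 49. No state change.
Op 8: write(P2, v0, 144). refcount(pp0)=2>1 -> COPY to pp5. 6 ppages; refcounts: pp0:1 pp1:2 pp2:3 pp3:1 pp4:1 pp5:1
Op 9: write(P2, v0, 182). refcount(pp5)=1 -> write in place. 6 ppages; refcounts: pp0:1 pp1:2 pp2:3 pp3:1 pp4:1 pp5:1

yes yes yes no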